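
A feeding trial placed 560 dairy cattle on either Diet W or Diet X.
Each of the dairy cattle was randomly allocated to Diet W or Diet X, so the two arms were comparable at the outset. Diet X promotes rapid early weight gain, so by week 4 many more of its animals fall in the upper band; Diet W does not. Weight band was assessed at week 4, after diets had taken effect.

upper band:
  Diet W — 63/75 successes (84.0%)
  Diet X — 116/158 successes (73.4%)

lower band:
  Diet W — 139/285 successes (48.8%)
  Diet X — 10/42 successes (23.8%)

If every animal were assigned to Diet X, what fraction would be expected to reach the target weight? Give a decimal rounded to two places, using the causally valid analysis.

0.63

Week-4 weight band here is a post-treatment variable shaped by the diet; conditioning on it would introduce bias rather than remove it. The overall comparison is the causal one.
So P(outcome | do(Diet X)) is just the pooled rate for Diet X: 126/200 = 0.630.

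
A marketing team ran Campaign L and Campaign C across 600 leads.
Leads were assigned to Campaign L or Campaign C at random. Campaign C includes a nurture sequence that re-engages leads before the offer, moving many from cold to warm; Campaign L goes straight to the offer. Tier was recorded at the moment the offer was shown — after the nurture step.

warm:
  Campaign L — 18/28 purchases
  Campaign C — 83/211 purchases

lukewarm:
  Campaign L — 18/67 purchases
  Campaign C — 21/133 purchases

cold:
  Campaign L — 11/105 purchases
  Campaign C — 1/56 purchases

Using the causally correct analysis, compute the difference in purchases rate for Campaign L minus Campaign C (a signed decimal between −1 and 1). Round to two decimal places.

-0.03

Engagement tier is downstream of the campaign. One should not condition on a consequence of treatment, so the overall rates are the right comparison.
The causal difference is the pooled difference: 0.235 − 0.263 = -0.028.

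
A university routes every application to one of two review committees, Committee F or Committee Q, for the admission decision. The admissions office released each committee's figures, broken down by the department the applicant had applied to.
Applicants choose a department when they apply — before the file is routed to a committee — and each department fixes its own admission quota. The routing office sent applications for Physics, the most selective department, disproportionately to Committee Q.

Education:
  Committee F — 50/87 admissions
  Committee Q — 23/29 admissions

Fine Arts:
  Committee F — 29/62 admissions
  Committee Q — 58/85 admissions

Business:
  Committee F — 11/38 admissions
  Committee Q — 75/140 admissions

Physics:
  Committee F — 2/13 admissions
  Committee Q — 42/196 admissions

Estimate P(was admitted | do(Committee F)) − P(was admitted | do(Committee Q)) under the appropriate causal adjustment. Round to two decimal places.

-0.17

Nothing the review committee does changes department; the imbalance is an allocation artefact. With department also predicting the outcome, the pooled figure is confounded, and the within-stratum comparison is the causal one.
Adjusting over the population distribution of department: 0.178·(0.575−0.793) + 0.226·(0.468−0.682) + 0.274·(0.289−0.536) + 0.322·(0.154−0.214) = -0.174.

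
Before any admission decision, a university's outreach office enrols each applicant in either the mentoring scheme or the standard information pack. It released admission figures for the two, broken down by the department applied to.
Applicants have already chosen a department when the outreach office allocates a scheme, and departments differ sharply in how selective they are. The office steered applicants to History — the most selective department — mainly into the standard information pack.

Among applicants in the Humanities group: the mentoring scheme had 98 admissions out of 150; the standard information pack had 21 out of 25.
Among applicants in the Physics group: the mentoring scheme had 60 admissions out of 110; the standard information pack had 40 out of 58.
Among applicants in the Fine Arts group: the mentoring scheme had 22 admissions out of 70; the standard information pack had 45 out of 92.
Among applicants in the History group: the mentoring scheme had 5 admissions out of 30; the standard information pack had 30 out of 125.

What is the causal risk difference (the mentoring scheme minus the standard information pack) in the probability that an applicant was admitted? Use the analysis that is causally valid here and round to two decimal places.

Department satisfies the back-door criterion: it is not a descendant of the outreach scheme, and it blocks the spurious path from outreach scheme to outcome. Adjusting for it (i.e., using the within-department rates) gives the causal effect.
Adjusting over the population distribution of department: 0.265·(0.653−0.840) + 0.255·(0.545−0.690) + 0.245·(0.314−0.489) + 0.235·(0.167−0.240) = -0.146.

-0.15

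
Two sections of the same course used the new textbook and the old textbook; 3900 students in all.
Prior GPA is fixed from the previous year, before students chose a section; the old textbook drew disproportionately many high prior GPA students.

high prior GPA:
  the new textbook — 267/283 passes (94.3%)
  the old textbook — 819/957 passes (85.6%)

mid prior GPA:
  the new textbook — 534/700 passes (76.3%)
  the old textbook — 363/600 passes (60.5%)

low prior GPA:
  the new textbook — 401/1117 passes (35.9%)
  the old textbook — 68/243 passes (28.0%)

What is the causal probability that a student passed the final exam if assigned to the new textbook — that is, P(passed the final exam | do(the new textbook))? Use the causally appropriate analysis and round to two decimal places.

the new textbook is higher inside every prior GPA band stratum but the old textbook is higher in aggregate. Whether to stratify depends on how prior GPA band relates to the teaching method.
Prior GPA band satisfies the back-door criterion: it is not a descendant of the teaching method, and it blocks the spurious path from teaching method to outcome. Adjusting for it (i.e., using the within-prior GPA band rates) gives the causal effect.
Standardising the new textbook to the population prior GPA band mix: 0.318·267/283 + 0.333·534/700 + 0.349·401/1117 = 0.679.

0.68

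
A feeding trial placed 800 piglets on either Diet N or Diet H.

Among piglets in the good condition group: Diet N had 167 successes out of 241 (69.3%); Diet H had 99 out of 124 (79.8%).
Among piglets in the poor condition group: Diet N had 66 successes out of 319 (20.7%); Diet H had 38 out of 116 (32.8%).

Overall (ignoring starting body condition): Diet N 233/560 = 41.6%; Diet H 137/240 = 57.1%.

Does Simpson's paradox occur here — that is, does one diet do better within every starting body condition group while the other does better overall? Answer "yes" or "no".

Within each starting body condition level (good condition 69.3% vs 79.8%; poor condition 20.7% vs 32.8%), Diet H has the higher rate every time. Pooled: 41.6% vs 57.1% — Diet H has the higher rate overall. They agree.

no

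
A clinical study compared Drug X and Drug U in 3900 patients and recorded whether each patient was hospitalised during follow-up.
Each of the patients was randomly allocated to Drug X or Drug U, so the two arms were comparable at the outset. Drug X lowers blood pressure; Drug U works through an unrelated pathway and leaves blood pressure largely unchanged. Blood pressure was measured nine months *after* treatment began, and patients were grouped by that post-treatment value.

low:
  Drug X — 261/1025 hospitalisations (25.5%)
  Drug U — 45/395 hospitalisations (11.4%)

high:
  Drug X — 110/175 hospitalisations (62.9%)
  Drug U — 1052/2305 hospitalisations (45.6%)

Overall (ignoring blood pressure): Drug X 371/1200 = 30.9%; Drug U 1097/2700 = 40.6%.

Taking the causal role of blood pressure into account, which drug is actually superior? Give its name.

Drug U is lower inside every blood pressure stratum but Drug X is lower in aggregate. Whether to stratify depends on how blood pressure relates to the drug.
The distribution of blood pressure is itself part of what the drug does — it is an intermediate outcome. Holding it fixed would remove that part of the effect; the total effect is the pooled difference.
Pooled: Drug X 30.9% vs Drug U 40.6%; Drug X is lower overall.

Drug X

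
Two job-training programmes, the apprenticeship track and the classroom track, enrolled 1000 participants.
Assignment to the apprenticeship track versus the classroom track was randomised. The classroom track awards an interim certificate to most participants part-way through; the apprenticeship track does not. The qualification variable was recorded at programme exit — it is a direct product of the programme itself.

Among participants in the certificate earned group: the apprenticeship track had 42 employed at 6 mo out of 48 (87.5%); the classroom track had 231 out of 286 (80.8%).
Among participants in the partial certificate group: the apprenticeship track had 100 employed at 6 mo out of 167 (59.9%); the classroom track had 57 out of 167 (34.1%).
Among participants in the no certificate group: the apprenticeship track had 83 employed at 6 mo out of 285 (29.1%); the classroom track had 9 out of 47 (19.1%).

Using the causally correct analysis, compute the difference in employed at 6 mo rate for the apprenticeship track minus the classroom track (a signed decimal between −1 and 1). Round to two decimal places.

Within every qualification attained during the programme level the apprenticeship track has the higher rate, yet pooled the classroom track does — Simpson's reversal.
Qualification attained during the programme lies on the pathway programme → qualification attained during the programme → outcome, so adjusting for it blocks the indirect effect. For the total causal effect of programme, use the unadjusted pooled rates.
The causal difference is the pooled difference: 0.450 − 0.594 = -0.144.

-0.14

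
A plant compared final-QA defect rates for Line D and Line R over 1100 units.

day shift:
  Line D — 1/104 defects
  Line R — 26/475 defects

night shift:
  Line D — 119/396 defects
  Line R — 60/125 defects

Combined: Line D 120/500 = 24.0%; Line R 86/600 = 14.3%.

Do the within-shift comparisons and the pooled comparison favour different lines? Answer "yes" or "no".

Within each shift level (day shift 1.0% vs 5.5%; night shift 30.1% vs 48.0%), Line D has the lower rate every time. Pooled: 24.0% vs 14.3% — Line R has the lower rate overall. The two comparisons disagree.

yes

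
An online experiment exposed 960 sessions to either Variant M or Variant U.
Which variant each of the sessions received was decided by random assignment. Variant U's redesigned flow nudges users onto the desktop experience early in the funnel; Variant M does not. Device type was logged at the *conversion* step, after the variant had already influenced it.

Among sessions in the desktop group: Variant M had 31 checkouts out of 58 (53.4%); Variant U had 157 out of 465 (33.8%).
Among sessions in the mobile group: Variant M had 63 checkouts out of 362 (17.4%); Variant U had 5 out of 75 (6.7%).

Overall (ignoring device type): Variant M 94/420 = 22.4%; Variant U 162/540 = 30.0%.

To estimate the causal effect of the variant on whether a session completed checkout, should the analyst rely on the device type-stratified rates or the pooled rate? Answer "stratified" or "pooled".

Device type is downstream of the variant. One should not condition on a consequence of treatment, so the overall rates are the right comparison.
Pooled: Variant M 22.4% vs Variant U 30.0%; Variant U is higher overall.

pooled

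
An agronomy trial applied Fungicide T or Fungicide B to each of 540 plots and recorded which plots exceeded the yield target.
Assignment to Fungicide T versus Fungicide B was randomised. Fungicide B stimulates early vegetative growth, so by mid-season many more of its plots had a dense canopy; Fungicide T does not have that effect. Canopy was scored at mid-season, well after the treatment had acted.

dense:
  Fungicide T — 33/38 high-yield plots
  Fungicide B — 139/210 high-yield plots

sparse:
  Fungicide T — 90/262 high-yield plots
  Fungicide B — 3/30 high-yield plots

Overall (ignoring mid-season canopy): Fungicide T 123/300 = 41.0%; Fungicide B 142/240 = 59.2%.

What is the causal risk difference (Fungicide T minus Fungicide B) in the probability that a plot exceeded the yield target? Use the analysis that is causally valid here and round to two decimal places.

-0.18

Within every mid-season canopy level Fungicide T has the higher rate, yet pooled Fungicide B does — Simpson's reversal.
Mid-season canopy is downstream of the fungicide. One should not condition on a consequence of treatment, so the overall rates are the right comparison.
The causal difference is the pooled difference: 0.410 − 0.592 = -0.182.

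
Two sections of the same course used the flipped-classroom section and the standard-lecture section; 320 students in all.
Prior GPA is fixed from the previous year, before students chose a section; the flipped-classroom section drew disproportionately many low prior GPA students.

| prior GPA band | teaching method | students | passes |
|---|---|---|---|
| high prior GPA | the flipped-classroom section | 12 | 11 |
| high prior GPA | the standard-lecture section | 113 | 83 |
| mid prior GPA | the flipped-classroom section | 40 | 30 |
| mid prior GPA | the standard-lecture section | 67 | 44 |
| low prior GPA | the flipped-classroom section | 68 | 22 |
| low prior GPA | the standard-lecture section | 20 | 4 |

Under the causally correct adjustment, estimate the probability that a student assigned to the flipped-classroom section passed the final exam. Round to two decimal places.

Prior GPA band satisfies the back-door criterion: it is not a descendant of the teaching method, and it blocks the spurious path from teaching method to outcome. Adjusting for it (i.e., using the within-prior GPA band rates) gives the causal effect.
Standardising the flipped-classroom section to the population prior GPA band mix: 0.391·11/12 + 0.334·30/40 + 0.275·22/68 = 0.698.

0.70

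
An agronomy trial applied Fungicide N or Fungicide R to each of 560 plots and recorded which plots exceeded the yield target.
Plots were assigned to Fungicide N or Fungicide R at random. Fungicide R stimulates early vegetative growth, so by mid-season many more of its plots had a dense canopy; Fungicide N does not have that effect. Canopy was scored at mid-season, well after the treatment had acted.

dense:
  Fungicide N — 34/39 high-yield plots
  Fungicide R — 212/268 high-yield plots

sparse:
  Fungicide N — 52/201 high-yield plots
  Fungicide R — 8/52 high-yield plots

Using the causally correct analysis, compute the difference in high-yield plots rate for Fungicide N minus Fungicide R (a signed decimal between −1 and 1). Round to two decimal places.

-0.33

Fungicide N is higher inside every mid-season canopy stratum but Fungicide R is higher in aggregate. Whether to stratify depends on how mid-season canopy relates to the fungicide.
Stratifying would compare fungicides among plots the fungicides themselves sorted into mid-season canopy groups — a form of selection on an intermediate. The unconditioned pooled rates give the total causal effect.
The causal difference is the pooled difference: 0.358 − 0.688 = -0.329.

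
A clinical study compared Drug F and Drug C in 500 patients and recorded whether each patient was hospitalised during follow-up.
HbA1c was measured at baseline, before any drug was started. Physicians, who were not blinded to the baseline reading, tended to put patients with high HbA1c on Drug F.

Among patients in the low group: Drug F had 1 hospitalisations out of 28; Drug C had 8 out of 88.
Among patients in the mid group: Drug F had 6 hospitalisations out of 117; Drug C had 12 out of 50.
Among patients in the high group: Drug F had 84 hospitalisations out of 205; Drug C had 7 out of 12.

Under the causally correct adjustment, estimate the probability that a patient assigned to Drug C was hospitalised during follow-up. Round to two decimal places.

The stratified and pooled comparisons disagree (Drug F wins within each HbA1c; Drug C wins overall), so the answer turns on the causal role of HbA1c.
The imbalance in HbA1c arose from how patients were allocated, not from anything the drug did; and HbA1c independently affects the outcome. The pooled gap is confounded — condition on HbA1c.
Standardising Drug C to the population HbA1c mix: 0.232·8/88 + 0.334·12/50 + 0.434·7/12 = 0.354.

0.35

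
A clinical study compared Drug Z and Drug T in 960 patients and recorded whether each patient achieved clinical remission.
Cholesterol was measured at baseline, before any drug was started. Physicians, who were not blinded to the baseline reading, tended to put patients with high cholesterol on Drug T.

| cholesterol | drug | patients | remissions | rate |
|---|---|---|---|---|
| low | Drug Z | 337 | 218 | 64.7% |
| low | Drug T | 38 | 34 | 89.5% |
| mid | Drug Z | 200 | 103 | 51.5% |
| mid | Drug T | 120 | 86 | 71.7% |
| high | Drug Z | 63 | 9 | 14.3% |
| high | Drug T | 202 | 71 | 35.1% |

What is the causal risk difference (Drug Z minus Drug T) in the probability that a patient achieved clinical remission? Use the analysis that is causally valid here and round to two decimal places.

-0.22

Cholesterol is set before the drug has any effect — it is not caused by the drug — and it independently drives the outcome. That makes it a confounder, so the causal comparison is within cholesterol levels.
Adjusting over the population distribution of cholesterol: 0.391·(0.647−0.895) + 0.333·(0.515−0.717) + 0.276·(0.143−0.351) = -0.222.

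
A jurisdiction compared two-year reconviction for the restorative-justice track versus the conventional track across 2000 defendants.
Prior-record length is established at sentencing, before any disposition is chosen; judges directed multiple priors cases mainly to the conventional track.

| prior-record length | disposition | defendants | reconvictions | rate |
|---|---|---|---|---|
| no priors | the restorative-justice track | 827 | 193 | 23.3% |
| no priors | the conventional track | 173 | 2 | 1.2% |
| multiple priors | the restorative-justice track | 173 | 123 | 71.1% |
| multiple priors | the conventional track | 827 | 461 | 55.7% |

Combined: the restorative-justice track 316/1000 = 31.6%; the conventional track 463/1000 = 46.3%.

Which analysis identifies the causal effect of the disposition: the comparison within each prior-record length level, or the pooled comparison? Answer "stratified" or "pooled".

stratified

Prior-record length differs across dispositions for reasons unrelated to any effect of the disposition itself, and it separately predicts the outcome — a classic confounder. We must compare within prior-record length levels.
Within each level — no priors: 23.3% vs 1.2%; multiple priors: 71.1% vs 55.7% — the conventional track is lower every time.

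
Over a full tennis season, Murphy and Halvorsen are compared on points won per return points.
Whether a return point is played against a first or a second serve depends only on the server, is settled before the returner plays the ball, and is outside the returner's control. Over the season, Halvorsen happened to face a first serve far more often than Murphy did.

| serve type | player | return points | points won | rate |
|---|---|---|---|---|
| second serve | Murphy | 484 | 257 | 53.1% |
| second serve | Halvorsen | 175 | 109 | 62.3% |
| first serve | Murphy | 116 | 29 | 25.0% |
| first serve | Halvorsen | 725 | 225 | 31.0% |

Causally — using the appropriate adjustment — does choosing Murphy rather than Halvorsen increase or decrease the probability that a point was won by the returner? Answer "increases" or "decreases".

Nothing the player does changes serve type; the imbalance is an allocation artefact. With serve type also predicting the outcome, the pooled figure is confounded, and the within-stratum comparison is the causal one.
Within each level — second serve: 53.1% vs 62.3%; first serve: 25.0% vs 31.0% — Halvorsen is higher every time.

decreases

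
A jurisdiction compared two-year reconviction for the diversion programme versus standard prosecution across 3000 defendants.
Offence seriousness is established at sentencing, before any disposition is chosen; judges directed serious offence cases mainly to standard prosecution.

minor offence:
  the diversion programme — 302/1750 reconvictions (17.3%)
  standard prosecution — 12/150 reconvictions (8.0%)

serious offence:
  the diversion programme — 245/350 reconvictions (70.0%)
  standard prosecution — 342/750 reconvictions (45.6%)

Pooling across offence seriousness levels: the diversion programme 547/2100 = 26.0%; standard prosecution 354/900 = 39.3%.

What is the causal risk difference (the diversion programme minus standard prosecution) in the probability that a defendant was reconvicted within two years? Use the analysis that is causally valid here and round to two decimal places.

+0.15

Within every offence seriousness level standard prosecution has the lower rate, yet pooled the diversion programme does — Simpson's reversal.
Since offence seriousness is a pre-existing factor (not a product of the disposition) and it affects the outcome on its own, it is a confounder. The stratified rates, not the pooled rate, identify the causal effect.
Adjusting over the population distribution of offence seriousness: 0.633·(0.173−0.080) + 0.367·(0.700−0.456) = +0.148.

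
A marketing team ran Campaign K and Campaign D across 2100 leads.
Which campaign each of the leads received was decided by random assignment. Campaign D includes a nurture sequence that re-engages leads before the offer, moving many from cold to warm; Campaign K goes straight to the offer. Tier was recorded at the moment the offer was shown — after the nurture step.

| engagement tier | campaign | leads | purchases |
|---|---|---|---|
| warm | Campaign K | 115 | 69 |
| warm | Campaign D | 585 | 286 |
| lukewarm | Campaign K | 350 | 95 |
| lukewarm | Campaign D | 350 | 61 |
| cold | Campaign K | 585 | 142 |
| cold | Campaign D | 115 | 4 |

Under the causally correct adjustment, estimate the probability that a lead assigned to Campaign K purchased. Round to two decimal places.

0.29

Engagement tier here is a post-treatment variable shaped by the campaign; conditioning on it would introduce bias rather than remove it. The overall comparison is the causal one.
So P(outcome | do(Campaign K)) is just the pooled rate for Campaign K: 306/1050 = 0.291.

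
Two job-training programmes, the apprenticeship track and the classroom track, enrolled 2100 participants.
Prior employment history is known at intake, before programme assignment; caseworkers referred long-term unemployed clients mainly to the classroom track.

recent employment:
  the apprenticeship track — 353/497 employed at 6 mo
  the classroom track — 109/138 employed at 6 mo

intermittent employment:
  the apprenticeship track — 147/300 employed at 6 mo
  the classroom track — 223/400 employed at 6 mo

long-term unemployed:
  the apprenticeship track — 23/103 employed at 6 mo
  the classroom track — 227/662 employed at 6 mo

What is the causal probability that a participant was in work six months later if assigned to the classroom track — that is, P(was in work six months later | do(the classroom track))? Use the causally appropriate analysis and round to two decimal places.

Since prior employment history is a pre-existing factor (not a product of the programme) and it affects the outcome on its own, it is a confounder. The stratified rates, not the pooled rate, identify the causal effect.
Standardising the classroom track to the population prior employment history mix: 0.302·109/138 + 0.333·223/400 + 0.364·227/662 = 0.550.

0.55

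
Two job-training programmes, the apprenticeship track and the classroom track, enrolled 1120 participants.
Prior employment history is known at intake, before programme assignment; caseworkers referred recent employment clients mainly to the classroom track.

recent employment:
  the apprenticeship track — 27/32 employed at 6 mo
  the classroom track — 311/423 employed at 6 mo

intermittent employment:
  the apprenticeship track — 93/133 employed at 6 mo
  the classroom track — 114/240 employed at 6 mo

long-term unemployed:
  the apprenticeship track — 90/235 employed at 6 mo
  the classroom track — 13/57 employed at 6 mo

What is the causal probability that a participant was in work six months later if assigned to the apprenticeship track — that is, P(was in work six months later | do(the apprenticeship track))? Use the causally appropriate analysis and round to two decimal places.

Within every prior employment history level the apprenticeship track has the higher rate, yet pooled the classroom track does — Simpson's reversal.
The imbalance in prior employment history arose from how participants were allocated, not from anything the programme did; and prior employment history independently affects the outcome. The pooled gap is confounded — condition on prior employment history.
Standardising the apprenticeship track to the population prior employment history mix: 0.406·27/32 + 0.333·93/133 + 0.261·90/235 = 0.675.

0.68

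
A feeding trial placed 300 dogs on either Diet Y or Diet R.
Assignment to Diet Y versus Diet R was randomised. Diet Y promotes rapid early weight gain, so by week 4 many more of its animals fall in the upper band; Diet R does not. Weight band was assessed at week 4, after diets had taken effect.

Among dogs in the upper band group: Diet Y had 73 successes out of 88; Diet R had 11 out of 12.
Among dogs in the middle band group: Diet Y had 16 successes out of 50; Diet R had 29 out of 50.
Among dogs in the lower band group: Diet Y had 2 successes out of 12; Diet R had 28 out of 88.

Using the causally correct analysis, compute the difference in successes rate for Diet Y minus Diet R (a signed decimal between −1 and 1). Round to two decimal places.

+0.15

Diet R is higher inside every week-4 weight band stratum but Diet Y is higher in aggregate. Whether to stratify depends on how week-4 weight band relates to the diet.
Week-4 weight band is downstream of the diet. One should not condition on a consequence of treatment, so the overall rates are the right comparison.
The causal difference is the pooled difference: 0.607 − 0.453 = +0.153.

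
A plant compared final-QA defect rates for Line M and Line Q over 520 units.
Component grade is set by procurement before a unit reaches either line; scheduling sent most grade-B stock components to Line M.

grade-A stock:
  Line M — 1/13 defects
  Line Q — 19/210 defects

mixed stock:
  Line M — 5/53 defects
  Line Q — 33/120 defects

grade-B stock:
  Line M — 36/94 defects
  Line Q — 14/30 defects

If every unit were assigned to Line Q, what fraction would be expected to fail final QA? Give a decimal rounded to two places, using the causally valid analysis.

Line M is lower inside every component grade stratum but Line Q is lower in aggregate. Whether to stratify depends on how component grade relates to the line.
The imbalance in component grade arose from how units were allocated, not from anything the line did; and component grade independently affects the outcome. The pooled gap is confounded — condition on component grade.
Standardising Line Q to the population component grade mix: 0.429·19/210 + 0.333·33/120 + 0.238·14/30 = 0.242.

0.24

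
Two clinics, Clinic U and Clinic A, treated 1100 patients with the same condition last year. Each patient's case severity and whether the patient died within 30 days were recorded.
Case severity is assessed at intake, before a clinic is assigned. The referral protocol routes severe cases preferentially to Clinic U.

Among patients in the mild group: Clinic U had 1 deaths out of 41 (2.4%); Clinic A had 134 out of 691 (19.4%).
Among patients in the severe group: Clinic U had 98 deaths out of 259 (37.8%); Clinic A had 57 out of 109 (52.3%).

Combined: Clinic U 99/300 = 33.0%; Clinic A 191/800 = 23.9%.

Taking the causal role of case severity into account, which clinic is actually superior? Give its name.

Within every case severity level Clinic U has the lower rate, yet pooled Clinic A does — Simpson's reversal.
Here case severity is a common cause — it drives both which clinic a case falls under and the outcome. The crude comparison mixes populations; the stratum-specific rates are the causally relevant ones.
Within each level — mild: 2.4% vs 19.4%; severe: 37.8% vs 52.3% — Clinic U is lower every time.

Clinic U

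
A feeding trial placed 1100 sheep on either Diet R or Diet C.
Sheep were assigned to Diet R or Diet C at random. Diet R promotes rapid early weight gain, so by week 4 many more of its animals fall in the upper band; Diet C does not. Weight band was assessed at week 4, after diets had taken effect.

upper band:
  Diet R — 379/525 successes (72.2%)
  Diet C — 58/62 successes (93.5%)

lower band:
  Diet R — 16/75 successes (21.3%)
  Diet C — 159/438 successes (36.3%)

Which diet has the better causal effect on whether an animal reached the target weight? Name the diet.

Diet R

The distribution of week-4 weight band is itself part of what the diet does — it is an intermediate outcome. Holding it fixed would remove that part of the effect; the total effect is the pooled difference.
Pooled: Diet R 65.8% vs Diet C 43.4%; Diet R is higher overall.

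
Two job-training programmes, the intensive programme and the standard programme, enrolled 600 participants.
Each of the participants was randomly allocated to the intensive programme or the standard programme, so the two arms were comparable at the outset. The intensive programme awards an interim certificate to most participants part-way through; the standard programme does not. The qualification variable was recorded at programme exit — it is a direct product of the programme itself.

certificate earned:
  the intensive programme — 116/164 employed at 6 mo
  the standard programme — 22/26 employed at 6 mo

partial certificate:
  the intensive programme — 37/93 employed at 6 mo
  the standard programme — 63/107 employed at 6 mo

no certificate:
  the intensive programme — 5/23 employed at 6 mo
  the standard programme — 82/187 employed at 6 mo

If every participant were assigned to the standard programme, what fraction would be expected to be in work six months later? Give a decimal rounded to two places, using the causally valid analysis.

0.52

Qualification attained during the programme here is a post-treatment variable shaped by the programme; conditioning on it would introduce bias rather than remove it. The overall comparison is the causal one.
So P(outcome | do(the standard programme)) is just the pooled rate for the standard programme: 167/320 = 0.522.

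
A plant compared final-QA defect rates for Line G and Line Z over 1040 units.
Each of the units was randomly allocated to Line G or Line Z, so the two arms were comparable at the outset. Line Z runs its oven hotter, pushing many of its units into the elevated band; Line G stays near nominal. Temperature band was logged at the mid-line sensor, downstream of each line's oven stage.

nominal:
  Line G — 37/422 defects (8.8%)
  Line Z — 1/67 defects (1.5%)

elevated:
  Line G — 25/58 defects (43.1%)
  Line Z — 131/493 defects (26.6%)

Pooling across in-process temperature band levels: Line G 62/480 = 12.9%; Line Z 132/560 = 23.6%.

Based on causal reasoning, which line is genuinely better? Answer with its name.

Line G

In-process temperature band is recorded after the line and is itself shifted by it — it sits on the causal path from line to outcome. Conditioning on a mediator would strip out part of the effect we want; the pooled comparison gives the total causal effect.
Pooled: Line G 12.9% vs Line Z 23.6%; Line G is lower overall.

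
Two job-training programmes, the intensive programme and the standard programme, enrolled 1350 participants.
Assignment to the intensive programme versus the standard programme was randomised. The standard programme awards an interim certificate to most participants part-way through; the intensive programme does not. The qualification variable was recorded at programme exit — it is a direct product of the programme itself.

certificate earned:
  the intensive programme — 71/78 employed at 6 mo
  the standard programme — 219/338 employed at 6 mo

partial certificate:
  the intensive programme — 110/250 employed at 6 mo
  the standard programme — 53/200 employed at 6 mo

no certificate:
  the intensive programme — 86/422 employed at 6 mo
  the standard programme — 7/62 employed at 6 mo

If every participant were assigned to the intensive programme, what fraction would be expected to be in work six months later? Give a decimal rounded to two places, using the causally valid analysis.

The qualification attained during the programme-specific comparison favours the intensive programme throughout, but the pooled figures favour the standard programme. The question is whether to condition on qualification attained during the programme.
Stratifying would compare programmes among participants the programmes themselves sorted into qualification attained during the programme groups — a form of selection on an intermediate. The unconditioned pooled rates give the total causal effect.
So P(outcome | do(the intensive programme)) is just the pooled rate for the intensive programme: 267/750 = 0.356.

0.36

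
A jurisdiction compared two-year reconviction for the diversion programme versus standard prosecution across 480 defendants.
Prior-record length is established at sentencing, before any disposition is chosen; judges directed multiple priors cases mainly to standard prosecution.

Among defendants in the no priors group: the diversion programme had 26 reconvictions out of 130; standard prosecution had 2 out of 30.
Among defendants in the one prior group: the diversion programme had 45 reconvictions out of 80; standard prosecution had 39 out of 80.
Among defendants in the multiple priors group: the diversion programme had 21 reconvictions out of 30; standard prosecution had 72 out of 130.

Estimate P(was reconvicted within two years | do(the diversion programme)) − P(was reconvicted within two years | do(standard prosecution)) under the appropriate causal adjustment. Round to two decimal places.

standard prosecution is lower inside every prior-record length stratum but the diversion programme is lower in aggregate. Whether to stratify depends on how prior-record length relates to the disposition.
Prior-record length satisfies the back-door criterion: it is not a descendant of the disposition, and it blocks the spurious path from disposition to outcome. Adjusting for it (i.e., using the within-prior-record length rates) gives the causal effect.
Adjusting over the population distribution of prior-record length: 0.333·(0.200−0.067) + 0.333·(0.562−0.487) + 0.333·(0.700−0.554) = +0.118.

+0.12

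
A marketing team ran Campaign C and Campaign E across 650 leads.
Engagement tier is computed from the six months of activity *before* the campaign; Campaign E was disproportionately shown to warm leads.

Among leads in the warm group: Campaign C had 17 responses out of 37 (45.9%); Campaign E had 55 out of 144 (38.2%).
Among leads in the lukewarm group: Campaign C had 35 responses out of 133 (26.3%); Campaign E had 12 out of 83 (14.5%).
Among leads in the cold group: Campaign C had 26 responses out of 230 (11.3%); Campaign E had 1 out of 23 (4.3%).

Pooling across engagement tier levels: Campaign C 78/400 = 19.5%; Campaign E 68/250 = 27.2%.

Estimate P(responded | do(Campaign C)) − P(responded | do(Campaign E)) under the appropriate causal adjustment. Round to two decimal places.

+0.09

Engagement tier is set before the campaign has any effect — it is not caused by the campaign — and it independently drives the outcome. That makes it a confounder, so the causal comparison is within engagement tier levels.
Adjusting over the population distribution of engagement tier: 0.278·(0.459−0.382) + 0.332·(0.263−0.145) + 0.389·(0.113−0.043) = +0.088.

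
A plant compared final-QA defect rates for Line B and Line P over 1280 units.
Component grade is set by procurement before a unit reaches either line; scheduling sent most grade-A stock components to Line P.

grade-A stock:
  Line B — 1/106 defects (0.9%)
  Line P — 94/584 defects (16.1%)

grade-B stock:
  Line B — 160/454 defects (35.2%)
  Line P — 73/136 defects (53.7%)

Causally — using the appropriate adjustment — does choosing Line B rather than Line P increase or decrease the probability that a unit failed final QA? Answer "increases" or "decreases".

Component grade differs across lines for reasons unrelated to any effect of the line itself, and it separately predicts the outcome — a classic confounder. We must compare within component grade levels.
Within each level — grade-A stock: 0.9% vs 16.1%; grade-B stock: 35.2% vs 53.7% — Line B is lower every time.

decreases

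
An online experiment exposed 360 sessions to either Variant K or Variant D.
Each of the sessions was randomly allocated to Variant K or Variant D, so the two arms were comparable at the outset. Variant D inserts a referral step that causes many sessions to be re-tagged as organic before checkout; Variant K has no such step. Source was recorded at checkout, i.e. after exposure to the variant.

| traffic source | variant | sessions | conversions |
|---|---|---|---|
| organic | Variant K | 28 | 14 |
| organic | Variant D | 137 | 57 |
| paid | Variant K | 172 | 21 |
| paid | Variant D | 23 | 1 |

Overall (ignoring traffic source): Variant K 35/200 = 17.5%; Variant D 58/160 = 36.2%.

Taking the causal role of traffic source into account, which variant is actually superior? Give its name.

The traffic source-specific comparison favours Variant K throughout, but the pooled figures favour Variant D. The question is whether to condition on traffic source.
Traffic source lies on the pathway variant → traffic source → outcome, so adjusting for it blocks the indirect effect. For the total causal effect of variant, use the unadjusted pooled rates.
Pooled: Variant K 17.5% vs Variant D 36.2%; Variant D is higher overall.

Variant D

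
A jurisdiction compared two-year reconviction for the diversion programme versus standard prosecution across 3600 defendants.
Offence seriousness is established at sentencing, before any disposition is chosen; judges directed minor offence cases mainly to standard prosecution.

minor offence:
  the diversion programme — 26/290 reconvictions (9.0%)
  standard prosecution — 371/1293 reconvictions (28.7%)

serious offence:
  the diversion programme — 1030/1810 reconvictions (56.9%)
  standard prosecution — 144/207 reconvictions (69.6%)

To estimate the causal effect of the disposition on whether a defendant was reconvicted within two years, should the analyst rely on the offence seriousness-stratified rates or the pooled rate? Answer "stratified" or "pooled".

Offence seriousness satisfies the back-door criterion: it is not a descendant of the disposition, and it blocks the spurious path from disposition to outcome. Adjusting for it (i.e., using the within-offence seriousness rates) gives the causal effect.
Within each level — minor offence: 9.0% vs 28.7%; serious offence: 56.9% vs 69.6% — the diversion programme is lower every time.

stratified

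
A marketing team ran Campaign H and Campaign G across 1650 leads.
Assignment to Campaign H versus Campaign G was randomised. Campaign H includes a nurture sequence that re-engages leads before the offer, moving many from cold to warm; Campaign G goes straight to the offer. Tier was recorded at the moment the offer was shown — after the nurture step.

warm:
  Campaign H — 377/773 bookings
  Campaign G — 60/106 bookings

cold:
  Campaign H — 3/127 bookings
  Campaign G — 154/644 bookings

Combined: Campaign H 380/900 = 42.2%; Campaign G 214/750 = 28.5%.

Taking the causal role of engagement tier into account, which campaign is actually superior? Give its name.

Campaign H

Engagement tier lies on the pathway campaign → engagement tier → outcome, so adjusting for it blocks the indirect effect. For the total causal effect of campaign, use the unadjusted pooled rates.
Pooled: Campaign H 42.2% vs Campaign G 28.5%; Campaign H is higher overall.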